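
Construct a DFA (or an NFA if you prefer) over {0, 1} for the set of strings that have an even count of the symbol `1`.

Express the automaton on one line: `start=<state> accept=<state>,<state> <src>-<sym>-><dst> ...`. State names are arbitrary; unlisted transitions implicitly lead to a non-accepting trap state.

The only thing that matters is how many `1`s have appeared, reduced mod 2. Use one state per residue: q0 for 0, …, q1 for 1. Reading `1` moves to the next residue; anything else stays put. q0 is accepting.
2 states suffice.
        0   1  
>* q0   q0  q1 
   q1   q1  q0 
(> = start, * = accepting)

start=q0 accept=q0 q0-0->q0 q0-1->q1 q1-0->q1 q1-1->q0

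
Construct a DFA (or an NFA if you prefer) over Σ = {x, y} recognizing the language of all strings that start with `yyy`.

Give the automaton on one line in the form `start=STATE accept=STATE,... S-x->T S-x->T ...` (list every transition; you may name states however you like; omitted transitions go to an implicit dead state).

start=q0 accept=q3 q0-x->q4 q0-y->q1 q1-x->q4 q1-y->q2 q2-x->q4 q2-y->q3 q3-x->q3 q3-y->q3 q4-x->q4 q4-y->q4

Check the first 3 symbols one by one: q0 through q2 record how many have matched `yyy` so far; any wrong symbol goes to the dead state q4. After all 3 match we enter the accepting sink q3.
        x   y  
>  q0   q4  q1 
   q1   q4  q2 
   q2   q4  q3 
 * q3   q3  q3 
   q4   q4  q4 
(> = start, * = accepting)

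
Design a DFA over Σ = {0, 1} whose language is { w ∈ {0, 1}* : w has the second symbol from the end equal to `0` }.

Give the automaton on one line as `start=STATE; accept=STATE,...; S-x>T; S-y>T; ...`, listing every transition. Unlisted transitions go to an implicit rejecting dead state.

A DFA must remember the last 2 symbols (since which symbol is second-to-last isn't known until the input ends). Use one state per possible window of the last ≤2 symbols; accept from those whose window starts with `0`.
A 7-state machine:
       0  1 
>  A   B  C 
   B   D  E 
   C   F  G 
 * D   D  E 
 * E   F  G 
   F   D  E 
   G   F  G 
(> = start, * = accepting)

start=A; accept=D,E; A-0>B; A-1>C; B-0>D; B-1>E; C-0>F; C-1>G; D-0>D; D-1>E; E-0>F; E-1>G; F-0>D; F-1>E; G-0>F; G-1>G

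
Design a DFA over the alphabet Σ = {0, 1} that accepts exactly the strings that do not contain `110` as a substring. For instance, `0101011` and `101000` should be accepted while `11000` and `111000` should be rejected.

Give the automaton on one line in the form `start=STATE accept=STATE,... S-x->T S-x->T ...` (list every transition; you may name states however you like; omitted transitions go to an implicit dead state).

start=S0 accept=S0,S1,S2 S0-0->S0 S0-1->S1 S1-0->S0 S1-1->S2 S2-0->S3 S2-1->S2 S3-0->S3 S3-1->S3

Track partial matches of the forbidden pattern `110`. State S3 is a dead state reached once `110` has occurred; every other state accepts. S0 means no part of `110` is currently matched.
With 4 states:
        0   1  
>* S0   S0  S1 
 * S1   S0  S2 
 * S2   S3  S2 
   S3   S3  S3 
(> = start, * = accepting)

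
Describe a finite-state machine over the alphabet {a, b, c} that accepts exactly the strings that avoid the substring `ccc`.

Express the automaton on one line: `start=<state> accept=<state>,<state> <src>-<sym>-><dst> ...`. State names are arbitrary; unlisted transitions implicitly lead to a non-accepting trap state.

This is the complement of 'contains `ccc`'. Use the same substring-matching states — S0 through S3 holding how much of `ccc` has just been matched — but flip the accepting set: everything except the trap S3 accepts.
A 4-state machine:
        a   b   c  
>* S0   S0  S0  S1 
 * S1   S0  S0  S2 
 * S2   S0  S0  S3 
   S3   S3  S3  S3 
(> = start, * = accepting)

start=S0 accept=S0,S1,S2 S0-a->S0 S0-b->S0 S0-c->S1 S1-a->S0 S1-b->S0 S1-c->S2 S2-a->S0 S2-b->S0 S2-c->S3 S3-a->S3 S3-b->S3 S3-c->S3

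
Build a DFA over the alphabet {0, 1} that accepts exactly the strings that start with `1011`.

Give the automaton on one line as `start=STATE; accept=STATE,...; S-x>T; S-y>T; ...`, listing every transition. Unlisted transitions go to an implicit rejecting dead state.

start=s0; accept=s4; s0-0>s5; s0-1>s1; s1-0>s2; s1-1>s5; s2-0>s5; s2-1>s3; s3-0>s5; s3-1>s4; s4-0>s4; s4-1>s4; s5-0>s5; s5-1>s5

Walk along `1011` while the input agrees: from s0 take `1` to s1, and so on. Any deviation drops to the rejecting sink s5. Once s4 is reached the prefix is confirmed and every continuation is accepted.
With 6 states:
        0   1  
>  s0   s5  s1 
   s1   s2  s5 
   s2   s5  s3 
   s3   s5  s4 
 * s4   s4  s4 
   s5   s5  s5 
(> = start, * = accepting)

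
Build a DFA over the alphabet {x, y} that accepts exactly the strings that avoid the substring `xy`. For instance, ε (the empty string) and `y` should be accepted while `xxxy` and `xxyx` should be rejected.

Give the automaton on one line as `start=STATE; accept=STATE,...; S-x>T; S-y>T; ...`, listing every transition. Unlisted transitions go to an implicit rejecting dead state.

Track partial matches of the forbidden pattern `xy`. State q2 is a dead state reached once `xy` has occurred; every other state accepts. q0 means no part of `xy` is currently matched.
3 states suffice.
        x   y  
>* q0   q1  q0 
 * q1   q1  q2 
   q2   q2  q2 
(> = start, * = accepting)

start=q0; accept=q0,q1; q0-x>q1; q0-y>q0; q1-x>q1; q1-y>q2; q2-x>q2; q2-y>q2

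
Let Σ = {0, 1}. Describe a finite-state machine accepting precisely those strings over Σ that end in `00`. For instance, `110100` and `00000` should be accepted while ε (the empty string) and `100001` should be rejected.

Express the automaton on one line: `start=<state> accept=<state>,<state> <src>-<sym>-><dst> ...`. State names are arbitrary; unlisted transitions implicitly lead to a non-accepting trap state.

Remember how much of `00` the current input suffix matches. State S0 means no match yet; S1 means the last symbol is `0`; S2 means the last 2 symbols are `00`. Only S2 accepts. On a mismatch, fall back to the longest proper suffix that is still a prefix of `00`.
        0   1  
>  S0   S1  S0 
   S1   S2  S0 
 * S2   S2  S0 
(> = start, * = accepting)

start=S0 accept=S2 S0-0->S1 S0-1->S0 S1-0->S2 S1-1->S0 S2-0->S2 S2-1->S0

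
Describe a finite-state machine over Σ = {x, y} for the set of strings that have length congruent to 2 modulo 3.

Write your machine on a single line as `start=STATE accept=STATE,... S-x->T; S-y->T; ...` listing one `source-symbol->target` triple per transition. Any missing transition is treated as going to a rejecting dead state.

Only the length mod 3 matters, so use a 3-cycle: from any state, every input symbol moves to the next state, wrapping S2 back to S0. Mark S2 accepting.
A 3-state machine:
        x   y  
>  S0   S1  S1 
   S1   S2  S2 
 * S2   S0  S0 
(> = start, * = accepting)

start=S0; accept=S2; S0-x->S1; S0-y->S1; S1-x->S2; S1-y->S2; S2-x->S0; S2-y->S0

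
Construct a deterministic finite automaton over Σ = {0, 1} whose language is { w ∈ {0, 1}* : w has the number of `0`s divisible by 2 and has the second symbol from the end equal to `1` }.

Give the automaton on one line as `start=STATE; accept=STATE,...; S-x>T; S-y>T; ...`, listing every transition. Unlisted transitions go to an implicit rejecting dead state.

Build one automaton per condition and run them in lockstep. One (2 states) tracks the count of `0`s modulo 2; the other (7 states) tracks the last 2 symbols read. Each combined state is a pair, one component from each; accept when both components accept. Minimizing collapses redundant product states.
        0   1  
>  q0   q1  q2 
   q1   q0  q3 
   q2   q1  q4 
   q3   q5  q3 
 * q4   q1  q4 
 * q5   q1  q2 
(> = start, * = accepting)

start=q0; accept=q4,q5; q0-0>q1; q0-1>q2; q1-0>q0; q1-1>q3; q2-0>q1; q2-1>q4; q3-0>q5; q3-1>q3; q4-0>q1; q4-1>q4; q5-0>q1; q5-1>q2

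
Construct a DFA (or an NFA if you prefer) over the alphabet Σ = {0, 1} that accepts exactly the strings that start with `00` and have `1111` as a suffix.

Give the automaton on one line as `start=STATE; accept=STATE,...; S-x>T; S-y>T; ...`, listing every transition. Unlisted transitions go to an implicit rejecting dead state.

Build one automaton per condition and run them in lockstep. The first has 4 states tracking whether the input so far still matches the prefix `00`; the second has 5 states tracking how much of the suffix `1111` has currently been matched. A product state is a pair (one from each), accepting exactly when both do. Equivalent product states are then merged.
8 states suffice.
        0   1  
>  q0   q1  q2 
   q1   q3  q2 
   q2   q2  q2 
   q3   q3  q4 
   q4   q3  q5 
   q5   q3  q6 
   q6   q3  q7 
 * q7   q3  q7 
(> = start, * = accepting)

start=q0; accept=q7; q0-0>q1; q0-1>q2; q1-0>q3; q1-1>q2; q2-0>q2; q2-1>q2; q3-0>q3; q3-1>q4; q4-0>q3; q4-1>q5; q5-0>q3; q5-1>q6; q6-0>q3; q6-1>q7; q7-0>q3; q7-1>q7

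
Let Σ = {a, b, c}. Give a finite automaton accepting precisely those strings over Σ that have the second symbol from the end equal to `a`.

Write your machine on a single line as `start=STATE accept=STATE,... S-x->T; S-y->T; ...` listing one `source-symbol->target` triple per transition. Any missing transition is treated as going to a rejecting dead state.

Because acceptance depends on a position counted from the end, the machine has to buffer the most recent 2 symbols. Make each state the string of the last up-to-2 symbols read; on input `x` shift the window left and append `x`. Accept when the buffered window has length 2 and begins with `a`.
13 states suffice.
          a    b    c  
>  q0     q1   q2   q3 
   q1     q4   q5   q6 
   q2     q7   q8   q9 
   q3    q10  q11  q12 
 * q4     q4   q5   q6 
 * q5     q7   q8   q9 
 * q6    q10  q11  q12 
   q7     q4   q5   q6 
   q8     q7   q8   q9 
   q9    q10  q11  q12 
   q10    q4   q5   q6 
   q11    q7   q8   q9 
   q12   q10  q11  q12 
(> = start, * = accepting)

start=q0; accept=q4,q5,q6; q0-a->q1; q0-b->q2; q0-c->q3; q1-a->q4; q1-b->q5; q1-c->q6; q2-a->q7; q2-b->q8; q2-c->q9; q3-a->q10; q3-b->q11; q3-c->q12; q4-a->q4; q4-b->q5; q4-c->q6; q5-a->q7; q5-b->q8; q5-c->q9; q6-a->q10; q6-b->q11; q6-c->q12; q7-a->q4; q7-b->q5; q7-c->q6; q8-a->q7; q8-b->q8; q8-c->q9; q9-a->q10; q9-b->q11; q9-c->q12; q10-a->q4; q10-b->q5; q10-c->q6; q11-a->q7; q11-b->q8; q11-c->q9; q12-a->q10; q12-b->q11; q12-c->q12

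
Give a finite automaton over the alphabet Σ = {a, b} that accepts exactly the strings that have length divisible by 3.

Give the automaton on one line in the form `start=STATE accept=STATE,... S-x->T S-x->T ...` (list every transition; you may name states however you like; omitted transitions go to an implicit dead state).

Only the length mod 3 matters, so use a 3-cycle: from any state, every input symbol moves to the next state, wrapping s2 back to s0. Mark s0 accepting.
A 3-state machine:
        a   b  
>* s0   s1  s1 
   s1   s2  s2 
   s2   s0  s0 
(> = start, * = accepting)

start=s0 accept=s0 s0-a->s1 s0-b->s1 s1-a->s2 s1-b->s2 s2-a->s0 s2-b->s0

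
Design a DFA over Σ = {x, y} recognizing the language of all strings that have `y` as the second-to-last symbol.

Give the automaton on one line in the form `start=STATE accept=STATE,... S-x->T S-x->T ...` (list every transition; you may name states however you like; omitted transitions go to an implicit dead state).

A DFA must remember the last 2 symbols (since which symbol is second-to-last isn't known until the input ends). Use one state per possible window of the last ≤2 symbols; accept from those whose window starts with `y`.
With 7 states:
        x   y  
>  s0   s1  s2 
   s1   s3  s4 
   s2   s5  s6 
   s3   s3  s4 
   s4   s5  s6 
 * s5   s3  s4 
 * s6   s5  s6 
(> = start, * = accepting)

start=s0 accept=s5,s6 s0-x->s1 s0-y->s2 s1-x->s3 s1-y->s4 s2-x->s5 s2-y->s6 s3-x->s3 s3-y->s4 s4-x->s5 s4-y->s6 s5-x->s3 s5-y->s4 s6-x->s5 s6-y->s6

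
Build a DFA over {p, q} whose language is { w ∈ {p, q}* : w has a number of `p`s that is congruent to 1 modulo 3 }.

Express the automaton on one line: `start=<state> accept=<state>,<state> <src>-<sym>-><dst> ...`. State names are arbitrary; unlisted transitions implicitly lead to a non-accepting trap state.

start=A accept=B A-p->B A-q->A B-p->C B-q->B C-p->A C-q->C

The only thing that matters is how many `p`s have appeared, reduced mod 3. Use one state per residue: A for 0, …, C for 2. Reading `p` moves to the next residue; anything else stays put. B is accepting.
       p  q 
>  A   B  A 
 * B   C  B 
   C   A  C 
(> = start, * = accepting)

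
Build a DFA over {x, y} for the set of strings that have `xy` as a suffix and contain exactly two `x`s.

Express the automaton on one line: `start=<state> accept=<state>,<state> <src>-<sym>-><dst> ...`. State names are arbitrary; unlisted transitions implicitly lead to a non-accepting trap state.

start=A accept=E A-x->B A-y->A B-x->C B-y->B C-x->D C-y->E D-x->D D-y->D E-x->D E-y->D

Run two small machines in parallel and take their product. The first has 3 states tracking how much of the suffix `xy` has currently been matched; the second has 4 states tracking the count of `x`s, saturating at 3. A product state is a pair (one from each), accepting exactly when both do. Equivalent product states are then merged.
With 5 states:
       x  y 
>  A   B  A 
   B   C  B 
   C   D  E 
   D   D  D 
 * E   D  D 
(> = start, * = accepting)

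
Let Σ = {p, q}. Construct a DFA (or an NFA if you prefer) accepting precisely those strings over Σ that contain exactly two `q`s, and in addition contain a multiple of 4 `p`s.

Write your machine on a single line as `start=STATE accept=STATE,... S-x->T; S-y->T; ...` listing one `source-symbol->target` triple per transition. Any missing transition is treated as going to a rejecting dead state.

start=S0; accept=S5; S0-p->S1; S0-q->S2; S1-p->S3; S1-q->S4; S2-p->S4; S2-q->S5; S3-p->S6; S3-q->S7; S4-p->S7; S4-q->S8; S5-p->S8; S5-q->S9; S6-p->S0; S6-q->S10; S7-p->S10; S7-q->S11; S8-p->S11; S8-q->S12; S9-p->S12; S9-q->S9; S10-p->S2; S10-q->S13; S11-p->S13; S11-q->S14; S12-p->S14; S12-q->S12; S13-p->S5; S13-q->S15; S14-p->S15; S14-q->S14; S15-p->S9; S15-q->S15

Build one automaton per condition and run them in lockstep. The first has 4 states tracking the count of `q`s, saturating at 3; the second has 4 states tracking the count of `p`s modulo 4. A product state is a pair (one from each), accepting exactly when both do.
16 states suffice.
          p    q  
>  S0     S1   S2 
   S1     S3   S4 
   S2     S4   S5 
   S3     S6   S7 
   S4     S7   S8 
 * S5     S8   S9 
   S6     S0  S10 
   S7    S10  S11 
   S8    S11  S12 
   S9    S12   S9 
   S10    S2  S13 
   S11   S13  S14 
   S12   S14  S12 
   S13    S5  S15 
   S14   S15  S14 
   S15    S9  S15 
(> = start, * = accepting)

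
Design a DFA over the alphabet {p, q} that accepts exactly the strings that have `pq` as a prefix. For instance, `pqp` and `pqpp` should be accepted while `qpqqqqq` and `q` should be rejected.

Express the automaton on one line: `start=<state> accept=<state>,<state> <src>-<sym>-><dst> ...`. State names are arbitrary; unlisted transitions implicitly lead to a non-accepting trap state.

start=s0 accept=s2 s0-p->s1 s0-q->s3 s1-p->s3 s1-q->s2 s2-p->s2 s2-q->s2 s3-p->s3 s3-q->s3

Check the first 2 symbols one by one: s0 through s1 record how many have matched `pq` so far; any wrong symbol goes to the dead state s3. After all 2 match we enter the accepting sink s2.
With 4 states:
        p   q  
>  s0   s1  s3 
   s1   s3  s2 
 * s2   s2  s2 
   s3   s3  s3 
(> = start, * = accepting)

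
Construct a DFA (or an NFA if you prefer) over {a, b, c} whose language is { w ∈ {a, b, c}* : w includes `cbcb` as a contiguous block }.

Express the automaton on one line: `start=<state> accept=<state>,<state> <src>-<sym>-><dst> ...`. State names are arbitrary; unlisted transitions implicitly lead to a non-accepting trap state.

States s0..s3 record the length of the longest prefix of `cbcb` that matches the current input suffix. Reaching s4 means `cbcb` has been seen, and we stay there forever. Accept from s4.
        a   b   c  
>  s0   s0  s0  s1 
   s1   s0  s2  s1 
   s2   s0  s0  s3 
   s3   s0  s4  s1 
 * s4   s4  s4  s4 
(> = start, * = accepting)

start=s0 accept=s4 s0-a->s0 s0-b->s0 s0-c->s1 s1-a->s0 s1-b->s2 s1-c->s1 s2-a->s0 s2-b->s0 s2-c->s3 s3-a->s0 s3-b->s4 s3-c->s1 s4-a->s4 s4-b->s4 s4-c->s4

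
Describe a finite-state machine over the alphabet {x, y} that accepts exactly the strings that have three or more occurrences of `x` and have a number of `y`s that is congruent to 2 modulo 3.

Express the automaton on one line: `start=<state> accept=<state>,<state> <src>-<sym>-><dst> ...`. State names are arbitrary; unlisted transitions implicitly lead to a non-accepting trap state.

Handle the two conditions separately and then intersect. The first has 5 states tracking the count of `x`s, saturating at 4; the second has 3 states tracking the count of `y`s modulo 3. A product state is a pair (one from each), accepting exactly when both do. After merging equivalent states the machine shrinks.
With 12 states:
          x    y  
>  s0     s1   s2 
   s1     s3   s4 
   s2     s4   s5 
   s3     s6   s7 
   s4     s7   s8 
   s5     s8   s0 
   s6     s6   s9 
   s7     s9  s10 
   s8    s10   s1 
   s9     s9  s11 
   s10   s11   s3 
 * s11   s11   s6 
(> = start, * = accepting)

start=s0 accept=s11 s0-x->s1 s0-y->s2 s1-x->s3 s1-y->s4 s2-x->s4 s2-y->s5 s3-x->s6 s3-y->s7 s4-x->s7 s4-y->s8 s5-x->s8 s5-y->s0 s6-x->s6 s6-y->s9 s7-x->s9 s7-y->s10 s8-x->s10 s8-y->s1 s9-x->s9 s9-y->s11 s10-x->s11 s10-y->s3 s11-x->s11 s11-y->s6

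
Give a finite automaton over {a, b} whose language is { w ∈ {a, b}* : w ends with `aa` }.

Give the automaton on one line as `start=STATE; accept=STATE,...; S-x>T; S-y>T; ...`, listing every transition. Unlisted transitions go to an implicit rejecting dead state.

Remember how much of `aa` the current input suffix matches. State q0 means no match yet; q1 means the last symbol is `a`; q2 means the last 2 symbols are `aa`. Only q2 accepts. On a mismatch, fall back to the longest proper suffix that is still a prefix of `aa`.
        a   b  
>  q0   q1  q0 
   q1   q2  q0 
 * q2   q2  q0 
(> = start, * = accepting)

start=q0; accept=q2; q0-a>q1; q0-b>q0; q1-a>q2; q1-b>q0; q2-a>q2; q2-b>q0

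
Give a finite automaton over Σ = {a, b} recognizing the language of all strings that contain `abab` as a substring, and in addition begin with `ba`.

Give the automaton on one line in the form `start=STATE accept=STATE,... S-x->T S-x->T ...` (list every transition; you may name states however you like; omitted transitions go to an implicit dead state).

Run two small machines in parallel and take their product. One (5 states) tracks whether and how much of `abab` has been seen; the other (4 states) tracks whether the input so far still matches the prefix `ba`. Each combined state is a pair, one component from each; accept when both components accept.
A 12-state machine:
          a    b  
>  q0     q1   q2 
   q1     q1   q3 
   q2     q4   q5 
   q3     q6   q5 
   q4     q4   q7 
   q5     q1   q5 
   q6     q1   q8 
   q7     q9  q10 
   q8     q8   q8 
   q9     q4  q11 
   q10    q4  q10 
 * q11   q11  q11 
(> = start, * = accepting)

start=q0 accept=q11 q0-a->q1 q0-b->q2 q1-a->q1 q1-b->q3 q2-a->q4 q2-b->q5 q3-a->q6 q3-b->q5 q4-a->q4 q4-b->q7 q5-a->q1 q5-b->q5 q6-a->q1 q6-b->q8 q7-a->q9 q7-b->q10 q8-a->q8 q8-b->q8 q9-a->q4 q9-b->q11 q10-a->q4 q10-b->q10 q11-a->q11 q11-b->q11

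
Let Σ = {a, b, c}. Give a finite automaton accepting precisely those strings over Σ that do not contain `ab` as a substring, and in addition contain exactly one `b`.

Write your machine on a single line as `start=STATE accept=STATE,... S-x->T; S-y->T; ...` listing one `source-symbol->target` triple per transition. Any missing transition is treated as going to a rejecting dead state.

Build one automaton per condition and run them in lockstep. One (3 states) tracks partial matches of the forbidden pattern `ab`; the other (3 states) tracks the count of `b`s, saturating at 2. Each combined state is a pair, one component from each; accept when both components accept. Minimizing collapses redundant product states.
        a   b   c  
>  q0   q1  q2  q0 
   q1   q1  q3  q0 
 * q2   q2  q3  q2 
   q3   q3  q3  q3 
(> = start, * = accepting)

start=q0; accept=q2; q0-a->q1; q0-b->q2; q0-c->q0; q1-a->q1; q1-b->q3; q1-c->q0; q2-a->q2; q2-b->q3; q2-c->q2; q3-a->q3; q3-b->q3; q3-c->q3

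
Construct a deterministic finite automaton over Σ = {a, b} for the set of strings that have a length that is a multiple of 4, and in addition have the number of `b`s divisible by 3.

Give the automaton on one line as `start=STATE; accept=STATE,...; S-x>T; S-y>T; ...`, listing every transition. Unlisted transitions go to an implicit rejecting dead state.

Build one automaton per condition and run them in lockstep. The first has 4 states tracking the input length modulo 4; the second has 3 states tracking the count of `b`s modulo 3. A product state is a pair (one from each), accepting exactly when both do.
A 12-state machine:
          a    b  
>* S0     S1   S2 
   S1     S3   S4 
   S2     S4   S5 
   S3     S6   S7 
   S4     S7   S8 
   S5     S8   S6 
   S6     S0   S9 
   S7     S9  S10 
   S8    S10   S0 
   S9     S2  S11 
   S10   S11   S1 
   S11    S5   S3 
(> = start, * = accepting)

start=S0; accept=S0; S0-a>S1; S0-b>S2; S1-a>S3; S1-b>S4; S2-a>S4; S2-b>S5; S3-a>S6; S3-b>S7; S4-a>S7; S4-b>S8; S5-a>S8; S5-b>S6; S6-a>S0; S6-b>S9; S7-a>S9; S7-b>S10; S8-a>S10; S8-b>S0; S9-a>S2; S9-b>S11; S10-a>S11; S10-b>S1; S11-a>S5; S11-b>S3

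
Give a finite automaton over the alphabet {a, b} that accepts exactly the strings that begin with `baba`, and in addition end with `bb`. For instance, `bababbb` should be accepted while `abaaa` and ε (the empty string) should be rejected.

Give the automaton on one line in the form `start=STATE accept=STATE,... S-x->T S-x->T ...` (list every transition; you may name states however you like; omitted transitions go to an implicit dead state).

Run two small machines in parallel and take their product. The first has 6 states tracking whether the input so far still matches the prefix `baba`; the second has 3 states tracking how much of the suffix `bb` has currently been matched. A product state is a pair (one from each), accepting exactly when both do.
With 10 states:
        a   b  
>  q0   q1  q2 
   q1   q1  q3 
   q2   q4  q5 
   q3   q1  q5 
   q4   q1  q6 
   q5   q1  q5 
   q6   q7  q5 
   q7   q7  q8 
   q8   q7  q9 
 * q9   q7  q9 
(> = start, * = accepting)

start=q0 accept=q9 q0-a->q1 q0-b->q2 q1-a->q1 q1-b->q3 q2-a->q4 q2-b->q5 q3-a->q1 q3-b->q5 q4-a->q1 q4-b->q6 q5-a->q1 q5-b->q5 q6-a->q7 q6-b->q5 q7-a->q7 q7-b->q8 q8-a->q7 q8-b->q9 q9-a->q7 q9-b->q9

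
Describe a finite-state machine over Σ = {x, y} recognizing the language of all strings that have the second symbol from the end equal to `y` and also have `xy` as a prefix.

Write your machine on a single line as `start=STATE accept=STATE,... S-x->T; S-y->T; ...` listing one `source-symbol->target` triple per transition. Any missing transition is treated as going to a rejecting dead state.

Run two small machines in parallel and take their product. One (7 states) tracks the last 2 symbols read; the other (4 states) tracks whether the input so far still matches the prefix `xy`. Each combined state is a pair, one component from each; accept when both components accept. After merging equivalent states the machine shrinks.
A 7-state machine:
       x  y 
>  A   B  C 
   B   C  D 
   C   C  C 
   D   E  F 
 * E   G  D 
 * F   E  F 
   G   G  D 
(> = start, * = accepting)

start=A; accept=E,F; A-x->B; A-y->C; B-x->C; B-y->D; C-x->C; C-y->C; D-x->E; D-y->F; E-x->G; E-y->D; F-x->E; F-y->F; G-x->G; G-y->D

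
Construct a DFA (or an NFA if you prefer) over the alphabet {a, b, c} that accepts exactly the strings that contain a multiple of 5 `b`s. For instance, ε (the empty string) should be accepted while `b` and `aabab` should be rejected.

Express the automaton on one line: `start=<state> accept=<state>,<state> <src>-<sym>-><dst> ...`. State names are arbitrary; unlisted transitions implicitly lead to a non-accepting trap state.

Keep the running count of `b`s modulo 5: each `b` advances along the cycle q0 → q1 → q2 → q3 → q4 → q0 while other symbols loop. Accept at q0.
5 states suffice.
        a   b   c  
>* q0   q0  q1  q0 
   q1   q1  q2  q1 
   q2   q2  q3  q2 
   q3   q3  q4  q3 
   q4   q4  q0  q4 
(> = start, * = accepting)

start=q0 accept=q0 q0-a->q0 q0-b->q1 q0-c->q0 q1-a->q1 q1-b->q2 q1-c->q1 q2-a->q2 q2-b->q3 q2-c->q2 q3-a->q3 q3-b->q4 q3-c->q3 q4-a->q4 q4-b->q0 q4-c->q4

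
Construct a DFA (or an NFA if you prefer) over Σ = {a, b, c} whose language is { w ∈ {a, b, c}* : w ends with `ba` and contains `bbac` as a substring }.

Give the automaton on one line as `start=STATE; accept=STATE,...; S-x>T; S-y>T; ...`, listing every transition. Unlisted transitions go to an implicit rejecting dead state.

Handle the two conditions separately and then intersect. One (3 states) tracks how much of the suffix `ba` has currently been matched; the other (5 states) tracks whether and how much of `bbac` has been seen. Each combined state is a pair, one component from each; accept when both components accept. After merging equivalent states the machine shrinks.
With 7 states:
        a   b   c  
>  s0   s0  s1  s0 
   s1   s0  s2  s0 
   s2   s3  s2  s0 
   s3   s0  s1  s4 
   s4   s4  s5  s4 
   s5   s6  s5  s4 
 * s6   s4  s5  s4 
(> = start, * = accepting)

start=s0; accept=s6; s0-a>s0; s0-b>s1; s0-c>s0; s1-a>s0; s1-b>s2; s1-c>s0; s2-a>s3; s2-b>s2; s2-c>s0; s3-a>s0; s3-b>s1; s3-c>s4; s4-a>s4; s4-b>s5; s4-c>s4; s5-a>s6; s5-b>s5; s5-c>s4; s6-a>s4; s6-b>s5; s6-c>s4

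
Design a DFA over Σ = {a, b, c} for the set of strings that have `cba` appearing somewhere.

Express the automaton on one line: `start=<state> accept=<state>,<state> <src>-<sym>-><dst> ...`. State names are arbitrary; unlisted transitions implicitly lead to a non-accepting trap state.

start=q0 accept=q3 q0-a->q0 q0-b->q0 q0-c->q1 q1-a->q0 q1-b->q2 q1-c->q1 q2-a->q3 q2-b->q0 q2-c->q1 q3-a->q3 q3-b->q3 q3-c->q3

States q0..q2 record the length of the longest prefix of `cba` that matches the current input suffix. Reaching q3 means `cba` has been seen, and we stay there forever. Accept from q3.
With 4 states:
        a   b   c  
>  q0   q0  q0  q1 
   q1   q0  q2  q1 
   q2   q3  q0  q1 
 * q3   q3  q3  q3 
(> = start, * = accepting)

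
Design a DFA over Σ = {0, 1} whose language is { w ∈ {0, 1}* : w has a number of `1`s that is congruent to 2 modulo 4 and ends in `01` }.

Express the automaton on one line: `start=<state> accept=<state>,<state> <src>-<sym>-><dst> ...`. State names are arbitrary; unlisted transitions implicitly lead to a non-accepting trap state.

start=q0 accept=q4 q0-0->q0 q0-1->q1 q1-0->q2 q1-1->q3 q2-0->q2 q2-1->q4 q3-0->q3 q3-1->q5 q4-0->q3 q4-1->q5 q5-0->q5 q5-1->q0

Build one automaton per condition and run them in lockstep. The first has 4 states tracking the count of `1`s modulo 4; the second has 3 states tracking how much of the suffix `01` has currently been matched. A product state is a pair (one from each), accepting exactly when both do. Minimizing collapses redundant product states.
A 6-state machine:
        0   1  
>  q0   q0  q1 
   q1   q2  q3 
   q2   q2  q4 
   q3   q3  q5 
 * q4   q3  q5 
   q5   q5  q0 
(> = start, * = accepting)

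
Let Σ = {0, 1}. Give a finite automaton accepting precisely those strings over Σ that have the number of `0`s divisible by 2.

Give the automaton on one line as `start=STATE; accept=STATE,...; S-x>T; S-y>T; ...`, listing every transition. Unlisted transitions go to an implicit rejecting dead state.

Keep the running count of `0`s modulo 2: each `0` advances along the cycle q0 → q1 → q0 while other symbols loop. Accept at q0.
A 2-state machine:
        0   1  
>* q0   q1  q0 
   q1   q0  q1 
(> = start, * = accepting)

start=q0; accept=q0; q0-0>q1; q0-1>q0; q1-0>q0; q1-1>q1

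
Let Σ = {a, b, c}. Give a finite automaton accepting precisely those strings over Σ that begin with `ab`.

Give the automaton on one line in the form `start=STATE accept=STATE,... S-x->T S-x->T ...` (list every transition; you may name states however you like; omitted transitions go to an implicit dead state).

start=S0 accept=S2 S0-a->S1 S0-b->S3 S0-c->S3 S1-a->S3 S1-b->S2 S1-c->S3 S2-a->S2 S2-b->S2 S2-c->S2 S3-a->S3 S3-b->S3 S3-c->S3

Check the first 2 symbols one by one: S0 through S1 record how many have matched `ab` so far; any wrong symbol goes to the dead state S3. After all 2 match we enter the accepting sink S2.
        a   b   c  
>  S0   S1  S3  S3 
   S1   S3  S2  S3 
 * S2   S2  S2  S2 
   S3   S3  S3  S3 
(> = start, * = accepting)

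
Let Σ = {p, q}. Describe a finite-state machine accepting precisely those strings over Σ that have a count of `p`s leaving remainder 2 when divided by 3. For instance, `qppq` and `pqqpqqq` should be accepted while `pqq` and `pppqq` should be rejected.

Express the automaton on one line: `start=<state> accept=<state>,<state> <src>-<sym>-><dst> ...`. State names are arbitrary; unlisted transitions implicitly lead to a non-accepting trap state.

start=A accept=C A-p->B A-q->A B-p->C B-q->B C-p->A C-q->C

The only thing that matters is how many `p`s have appeared, reduced mod 3. Use one state per residue: A for 0, …, C for 2. Reading `p` moves to the next residue; anything else stays put. C is accepting.
3 states suffice.
       p  q 
>  A   B  A 
   B   C  B 
 * C   A  C 
(> = start, * = accepting)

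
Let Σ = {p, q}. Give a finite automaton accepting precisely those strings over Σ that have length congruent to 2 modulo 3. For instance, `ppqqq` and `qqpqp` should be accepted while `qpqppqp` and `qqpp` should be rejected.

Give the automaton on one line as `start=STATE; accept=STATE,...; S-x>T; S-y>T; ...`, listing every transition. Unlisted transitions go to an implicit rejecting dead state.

start=s0; accept=s2; s0-p>s1; s0-q>s1; s1-p>s2; s1-q>s2; s2-p>s0; s2-q>s0

Count input length modulo 3: every symbol advances one step around the cycle s0 → s1 → s2 → s0. Accept at s2.
        p   q  
>  s0   s1  s1 
   s1   s2  s2 
 * s2   s0  s0 
(> = start, * = accepting)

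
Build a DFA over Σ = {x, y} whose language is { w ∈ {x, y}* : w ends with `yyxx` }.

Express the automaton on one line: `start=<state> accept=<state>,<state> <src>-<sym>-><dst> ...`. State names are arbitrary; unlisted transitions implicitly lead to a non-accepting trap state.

start=A accept=E A-x->A A-y->B B-x->A B-y->C C-x->D C-y->C D-x->E D-y->B E-x->A E-y->B

Let each state record the length of the longest suffix of the input read so far that is also a prefix of `yyxx`. B means the last symbol is `y`; C means the last 2 symbols are `yy`; D means the last 3 symbols are `yyx`; E means the last 4 symbols are `yyxx`. Accept only at E, where the string currently ends in `yyxx`.
With 5 states:
       x  y 
>  A   A  B 
   B   A  C 
   C   D  C 
   D   E  B 
 * E   A  B 
(> = start, * = accepting)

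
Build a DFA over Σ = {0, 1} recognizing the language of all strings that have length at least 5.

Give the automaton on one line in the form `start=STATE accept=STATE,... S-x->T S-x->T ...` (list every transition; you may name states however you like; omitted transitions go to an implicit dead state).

We only need to distinguish lengths 0, 1, …, 5, and '>5'. Chain s0 → s1 → s2 → s3 → s4 → s5 → s6 on every symbol, with s6 looping. Accepting states: {s5, s6}.
7 states suffice.
        0   1  
>  s0   s1  s1 
   s1   s2  s2 
   s2   s3  s3 
   s3   s4  s4 
   s4   s5  s5 
 * s5   s6  s6 
 * s6   s6  s6 
(> = start, * = accepting)

start=s0 accept=s5,s6 s0-0->s1 s0-1->s1 s1-0->s2 s1-1->s2 s2-0->s3 s2-1->s3 s3-0->s4 s3-1->s4 s4-0->s5 s4-1->s5 s5-0->s6 s5-1->s6 s6-0->s6 s6-1->s6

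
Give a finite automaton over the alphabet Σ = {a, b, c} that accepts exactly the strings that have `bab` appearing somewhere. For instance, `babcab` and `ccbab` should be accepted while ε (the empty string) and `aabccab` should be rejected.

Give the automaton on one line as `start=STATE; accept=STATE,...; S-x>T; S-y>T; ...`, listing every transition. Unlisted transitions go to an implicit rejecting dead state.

States S0..S2 record the length of the longest prefix of `bab` that matches the current input suffix. Reaching S3 means `bab` has been seen, and we stay there forever. Accept from S3.
With 4 states:
        a   b   c  
>  S0   S0  S1  S0 
   S1   S2  S1  S0 
   S2   S0  S3  S0 
 * S3   S3  S3  S3 
(> = start, * = accepting)

start=S0; accept=S3; S0-a>S0; S0-b>S1; S0-c>S0; S1-a>S2; S1-b>S1; S1-c>S0; S2-a>S0; S2-b>S3; S2-c>S0; S3-a>S3; S3-b>S3; S3-c>S3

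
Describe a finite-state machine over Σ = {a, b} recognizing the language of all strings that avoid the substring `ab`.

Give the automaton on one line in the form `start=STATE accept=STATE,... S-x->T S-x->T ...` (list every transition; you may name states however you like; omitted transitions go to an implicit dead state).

start=S0 accept=S0,S1 S0-a->S1 S0-b->S0 S1-a->S1 S1-b->S2 S2-a->S2 S2-b->S2

Track partial matches of the forbidden pattern `ab`. State S2 is a dead state reached once `ab` has occurred; every other state accepts. S0 means no part of `ab` is currently matched.
A 3-state machine:
        a   b  
>* S0   S1  S0 
 * S1   S1  S2 
   S2   S2  S2 
(> = start, * = accepting)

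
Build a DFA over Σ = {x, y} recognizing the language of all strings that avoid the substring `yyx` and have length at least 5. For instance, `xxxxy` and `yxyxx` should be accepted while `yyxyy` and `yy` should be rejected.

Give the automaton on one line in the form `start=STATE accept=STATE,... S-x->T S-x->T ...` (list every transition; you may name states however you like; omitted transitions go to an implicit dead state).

Build one automaton per condition and run them in lockstep. One (4 states) tracks partial matches of the forbidden pattern `yyx`; the other (7 states) tracks the input length, saturating at 6. Each combined state is a pair, one component from each; accept when both components accept. Equivalent product states are then merged.
16 states suffice.
       x  y 
>  A   B  C 
   B   D  E 
   C   D  F 
   D   G  H 
   E   G  I 
   F   J  I 
   G   K  L 
   H   K  M 
   I   J  M 
   J   J  J 
   K   N  O 
   L   N  P 
   M   J  P 
 * N   N  O 
 * O   N  P 
 * P   J  P 
(> = start, * = accepting)

start=A accept=N,O,P A-x->B A-y->C B-x->D B-y->E C-x->D C-y->F D-x->G D-y->H E-x->G E-y->I F-x->J F-y->I G-x->K G-y->L H-x->K H-y->M I-x->J I-y->M J-x->J J-y->J K-x->N K-y->O L-x->N L-y->P M-x->J M-y->P N-x->N N-y->O O-x->N O-y->P P-x->J P-y->P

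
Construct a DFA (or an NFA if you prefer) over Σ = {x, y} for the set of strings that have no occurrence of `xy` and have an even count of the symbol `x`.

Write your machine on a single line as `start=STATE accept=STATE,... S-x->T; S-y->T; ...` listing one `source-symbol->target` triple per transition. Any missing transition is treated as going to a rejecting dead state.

start=q0; accept=q0,q2; q0-x->q1; q0-y->q0; q1-x->q2; q1-y->q3; q2-x->q1; q2-y->q3; q3-x->q3; q3-y->q3

Build one automaton per condition and run them in lockstep. One (3 states) tracks partial matches of the forbidden pattern `xy`; the other (2 states) tracks the count of `x`s modulo 2. Each combined state is a pair, one component from each; accept when both components accept. After merging equivalent states the machine shrinks.
4 states suffice.
        x   y  
>* q0   q1  q0 
   q1   q2  q3 
 * q2   q1  q3 
   q3   q3  q3 
(> = start, * = accepting)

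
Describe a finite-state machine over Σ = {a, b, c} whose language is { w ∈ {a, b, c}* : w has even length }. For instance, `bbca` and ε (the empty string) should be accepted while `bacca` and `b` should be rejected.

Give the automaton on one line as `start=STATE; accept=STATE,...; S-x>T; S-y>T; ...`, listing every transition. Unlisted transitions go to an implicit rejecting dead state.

start=S0; accept=S0; S0-a>S1; S0-b>S1; S0-c>S1; S1-a>S0; S1-b>S0; S1-c>S0

Only the length mod 2 matters, so use a 2-cycle: from any state, every input symbol moves to the next state, wrapping S1 back to S0. Mark S0 accepting.
With 2 states:
        a   b   c  
>* S0   S1  S1  S1 
   S1   S0  S0  S0 
(> = start, * = accepting)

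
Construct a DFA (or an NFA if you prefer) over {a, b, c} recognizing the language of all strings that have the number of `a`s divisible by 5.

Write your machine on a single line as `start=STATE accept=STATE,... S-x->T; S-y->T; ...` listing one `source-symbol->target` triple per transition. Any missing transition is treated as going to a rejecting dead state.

start=s0; accept=s0; s0-a->s1; s0-b->s0; s0-c->s0; s1-a->s2; s1-b->s1; s1-c->s1; s2-a->s3; s2-b->s2; s2-c->s2; s3-a->s4; s3-b->s3; s3-c->s3; s4-a->s0; s4-b->s4; s4-c->s4

Keep the running count of `a`s modulo 5: each `a` advances along the cycle s0 → s1 → s2 → s3 → s4 → s0 while other symbols loop. Accept at s0.
5 states suffice.
        a   b   c  
>* s0   s1  s0  s0 
   s1   s2  s1  s1 
   s2   s3  s2  s2 
   s3   s4  s3  s3 
   s4   s0  s4  s4 
(> = start, * = accepting)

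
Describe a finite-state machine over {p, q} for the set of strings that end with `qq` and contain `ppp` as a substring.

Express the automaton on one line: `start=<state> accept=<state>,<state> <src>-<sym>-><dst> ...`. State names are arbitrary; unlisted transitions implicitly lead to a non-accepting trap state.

Handle the two conditions separately and then intersect. One (3 states) tracks how much of the suffix `qq` has currently been matched; the other (4 states) tracks whether and how much of `ppp` has been seen. Each combined state is a pair, one component from each; accept when both components accept. Minimizing collapses redundant product states.
A 6-state machine:
        p   q  
>  s0   s1  s0 
   s1   s2  s0 
   s2   s3  s0 
   s3   s3  s4 
   s4   s3  s5 
 * s5   s3  s5 
(> = start, * = accepting)

start=s0 accept=s5 s0-p->s1 s0-q->s0 s1-p->s2 s1-q->s0 s2-p->s3 s2-q->s0 s3-p->s3 s3-q->s4 s4-p->s3 s4-q->s5 s5-p->s3 s5-q->s5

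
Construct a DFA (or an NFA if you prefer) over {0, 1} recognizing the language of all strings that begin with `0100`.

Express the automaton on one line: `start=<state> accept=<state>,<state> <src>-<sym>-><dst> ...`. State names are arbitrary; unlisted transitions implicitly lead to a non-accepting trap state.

Check the first 4 symbols one by one: q0 through q3 record how many have matched `0100` so far; any wrong symbol goes to the dead state q5. After all 4 match we enter the accepting sink q4.
With 6 states:
        0   1  
>  q0   q1  q5 
   q1   q5  q2 
   q2   q3  q5 
   q3   q4  q5 
 * q4   q4  q4 
   q5   q5  q5 
(> = start, * = accepting)

start=q0 accept=q4 q0-0->q1 q0-1->q5 q1-0->q5 q1-1->q2 q2-0->q3 q2-1->q5 q3-0->q4 q3-1->q5 q4-0->q4 q4-1->q4 q5-0->q5 q5-1->q5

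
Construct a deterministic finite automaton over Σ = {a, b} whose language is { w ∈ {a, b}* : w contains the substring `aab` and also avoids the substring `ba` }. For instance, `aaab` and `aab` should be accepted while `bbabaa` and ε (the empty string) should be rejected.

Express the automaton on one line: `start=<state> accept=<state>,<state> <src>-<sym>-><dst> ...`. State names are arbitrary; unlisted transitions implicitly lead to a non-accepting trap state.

Run two small machines in parallel and take their product. The first has 4 states tracking whether and how much of `aab` has been seen; the second has 3 states tracking partial matches of the forbidden pattern `ba`. A product state is a pair (one from each), accepting exactly when both do. Equivalent product states are then merged.
With 5 states:
        a   b  
>  q0   q1  q2 
   q1   q3  q2 
   q2   q2  q2 
   q3   q3  q4 
 * q4   q2  q4 
(> = start, * = accepting)

start=q0 accept=q4 q0-a->q1 q0-b->q2 q1-a->q3 q1-b->q2 q2-a->q2 q2-b->q2 q3-a->q3 q3-b->q4 q4-a->q2 q4-b->q4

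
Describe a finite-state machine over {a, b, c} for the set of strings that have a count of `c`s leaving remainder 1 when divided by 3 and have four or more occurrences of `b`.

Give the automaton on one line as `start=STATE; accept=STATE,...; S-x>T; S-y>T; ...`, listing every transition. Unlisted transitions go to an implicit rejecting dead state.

start=S0; accept=S13,S15; S0-a>S0; S0-b>S1; S0-c>S2; S1-a>S1; S1-b>S3; S1-c>S4; S2-a>S2; S2-b>S4; S2-c>S5; S3-a>S3; S3-b>S6; S3-c>S7; S4-a>S4; S4-b>S7; S4-c>S8; S5-a>S5; S5-b>S8; S5-c>S0; S6-a>S6; S6-b>S9; S6-c>S10; S7-a>S7; S7-b>S10; S7-c>S11; S8-a>S8; S8-b>S11; S8-c>S1; S9-a>S9; S9-b>S12; S9-c>S13; S10-a>S10; S10-b>S13; S10-c>S14; S11-a>S11; S11-b>S14; S11-c>S3; S12-a>S12; S12-b>S12; S12-c>S15; S13-a>S13; S13-b>S15; S13-c>S16; S14-a>S14; S14-b>S16; S14-c>S6; S15-a>S15; S15-b>S15; S15-c>S17; S16-a>S16; S16-b>S17; S16-c>S9; S17-a>S17; S17-b>S17; S17-c>S12

Build one automaton per condition and run them in lockstep. The first has 3 states tracking the count of `c`s modulo 3; the second has 6 states tracking the count of `b`s, saturating at 5. A product state is a pair (one from each), accepting exactly when both do.
          a    b    c  
>  S0     S0   S1   S2 
   S1     S1   S3   S4 
   S2     S2   S4   S5 
   S3     S3   S6   S7 
   S4     S4   S7   S8 
   S5     S5   S8   S0 
   S6     S6   S9  S10 
   S7     S7  S10  S11 
   S8     S8  S11   S1 
   S9     S9  S12  S13 
   S10   S10  S13  S14 
   S11   S11  S14   S3 
   S12   S12  S12  S15 
 * S13   S13  S15  S16 
   S14   S14  S16   S6 
 * S15   S15  S15  S17 
   S16   S16  S17   S9 
   S17   S17  S17  S12 
(> = start, * = accepting)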